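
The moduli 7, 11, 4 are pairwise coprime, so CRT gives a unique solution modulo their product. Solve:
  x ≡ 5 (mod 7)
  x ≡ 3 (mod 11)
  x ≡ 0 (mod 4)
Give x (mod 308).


Moduli 7, 11, 4 are pairwise coprime; by CRT there is a unique solution modulo M = 7 · 11 · 4 = 308.
Solve pairwise, accumulating the modulus:
  Start with x ≡ 5 (mod 7).
  Combine with x ≡ 3 (mod 11): since gcd(7, 11) = 1, we get a unique residue mod 77.
    Write x = 5 + 7·t and substitute into x ≡ 3 (mod 11): 7·t ≡ 3 − 5 = -2 (mod 11).
    Reduce coefficients mod 11: 7·t ≡ 9 (mod 11).
    The inverse of 7 mod 11 is 8 (since 7·8 = 56 = 5·11 + 1), so t ≡ 8·9 = 72 ≡ 6 (mod 11).
    Then x = 5 + 7·6 = 47, valid modulo lcm(7, 11) = 77: x ≡ 47 (mod 77).
  Combine with x ≡ 0 (mod 4): since gcd(77, 4) = 1, we get a unique residue mod 308.
    Write x = 47 + 77·t and substitute into x ≡ 0 (mod 4): 77·t ≡ 0 − 47 = -47 (mod 4).
    Reduce coefficients mod 4: 1·t ≡ 1 (mod 4).
    So t ≡ 1 (mod 4).
    Then x = 47 + 77·1 = 124, valid modulo lcm(77, 4) = 308: x ≡ 124 (mod 308).
Verify: 124 mod 7 = 5 ✓, 124 mod 11 = 3 ✓, 124 mod 4 = 0 ✓.

x ≡ 124 (mod 308).


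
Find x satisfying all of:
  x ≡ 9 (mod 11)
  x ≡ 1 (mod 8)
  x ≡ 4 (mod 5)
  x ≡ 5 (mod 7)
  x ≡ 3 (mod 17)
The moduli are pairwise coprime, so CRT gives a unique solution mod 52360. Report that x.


Product of moduli M = 11 · 8 · 5 · 7 · 17 = 52360.
Merge one congruence at a time:
  Start: x ≡ 9 (mod 11).
  Combine with x ≡ 1 (mod 8); new modulus lcm = 88.
    Write x = 9 + 11·t and substitute into x ≡ 1 (mod 8): 11·t ≡ 1 − 9 = -8 (mod 8).
    Reduce coefficients mod 8: 3·t ≡ 0 (mod 8).
    The inverse of 3 mod 8 is 3 (since 3·3 = 9 = 1·8 + 1), so t ≡ 3·0 = 0 ≡ 0 (mod 8).
    Then x = 9 + 11·0 = 9, valid modulo lcm(11, 8) = 88: x ≡ 9 (mod 88).
  Combine with x ≡ 4 (mod 5); new modulus lcm = 440.
    Write x = 9 + 88·t and substitute into x ≡ 4 (mod 5): 88·t ≡ 4 − 9 = -5 (mod 5).
    Reduce coefficients mod 5: 3·t ≡ 0 (mod 5).
    The inverse of 3 mod 5 is 2 (since 3·2 = 6 = 1·5 + 1), so t ≡ 2·0 = 0 ≡ 0 (mod 5).
    Then x = 9 + 88·0 = 9, valid modulo lcm(88, 5) = 440: x ≡ 9 (mod 440).
  Combine with x ≡ 5 (mod 7); new modulus lcm = 3080.
    Write x = 9 + 440·t and substitute into x ≡ 5 (mod 7): 440·t ≡ 5 − 9 = -4 (mod 7).
    Reduce coefficients mod 7: 6·t ≡ 3 (mod 7).
    The inverse of 6 mod 7 is 6 (since 6·6 = 36 = 5·7 + 1), so t ≡ 6·3 = 18 ≡ 4 (mod 7).
    Then x = 9 + 440·4 = 1769, valid modulo lcm(440, 7) = 3080: x ≡ 1769 (mod 3080).
  Combine with x ≡ 3 (mod 17); new modulus lcm = 52360.
    Write x = 1769 + 3080·t and substitute into x ≡ 3 (mod 17): 3080·t ≡ 3 − 1769 = -1766 (mod 17).
    Reduce coefficients mod 17: 3·t ≡ 2 (mod 17).
    The inverse of 3 mod 17 is 6 (since 3·6 = 18 = 1·17 + 1), so t ≡ 6·2 = 12 ≡ 12 (mod 17).
    Then x = 1769 + 3080·12 = 38729, valid modulo lcm(3080, 17) = 52360: x ≡ 38729 (mod 52360).
Verify against each original: 38729 mod 11 = 9, 38729 mod 8 = 1, 38729 mod 5 = 4, 38729 mod 7 = 5, 38729 mod 17 = 3.

x ≡ 38729 (mod 52360).


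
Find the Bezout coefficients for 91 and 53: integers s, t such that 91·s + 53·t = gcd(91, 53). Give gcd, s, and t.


Euclidean algorithm on (91, 53) — divide until remainder is 0:
  91 = 1 · 53 + 38
  53 = 1 · 38 + 15
  38 = 2 · 15 + 8
  15 = 1 · 8 + 7
  8 = 1 · 7 + 1
  7 = 7 · 1 + 0
gcd(91, 53) = 1.
Track Bezout coefficients alongside the remainders: start with r₀ = 91 = a·1 + b·0 (s = 1, t = 0) and r₁ = 53 = a·0 + b·1 (s = 0, t = 1); each new remainder r_{k+1} = r_{k-1} − q_k·r_k inherits s_{k+1} = s_{k-1} − q_k·s_k, t_{k+1} = t_{k-1} − q_k·t_k, so r_k = a·s_k + b·t_k at every step:
  q = 1: r = 38, s = 1 − 1·0 = 1, t = 0 − 1·1 = -1  (check: 91·1 + 53·(-1) = 38)
  q = 1: r = 15, s = 0 − 1·1 = -1, t = 1 − 1·(-1) = 2  (check: 91·(-1) + 53·2 = 15)
  q = 2: r = 8, s = 1 − 2·(-1) = 3, t = -1 − 2·2 = -5  (check: 91·3 + 53·(-5) = 8)
  q = 1: r = 7, s = -1 − 1·3 = -4, t = 2 − 1·(-5) = 7  (check: 91·(-4) + 53·7 = 7)
  q = 1: r = 1, s = 3 − 1·(-4) = 7, t = -5 − 1·7 = -12  (check: 91·7 + 53·(-12) = 1)
The row with r = 1 (the gcd) gives the Bezout coefficients s = 7, t = -12.
Result: 91 · (7) + 53 · (-12) = 1.

gcd(91, 53) = 1; s = 7, t = -12 (check: 91·7 + 53·(-12) = 1).


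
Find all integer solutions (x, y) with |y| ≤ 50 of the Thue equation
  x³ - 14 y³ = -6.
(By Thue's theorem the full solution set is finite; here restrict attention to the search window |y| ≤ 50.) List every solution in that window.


The equation is x³ - 14y³ = -6. For fixed y, x³ = 14·y³ − 6, so a solution requires the RHS to be a perfect cube.
Strategy: iterate y from -50 to 50, compute RHS = 14·y³ − 6, and check whether it is a (positive or negative) perfect cube.
Check small values of y:
  y = 0: RHS = -6 is not a perfect cube.
  y = 1: RHS = 8 = (2)³ ⇒ x = 2 works.
  y = -1: RHS = -20 is not a perfect cube.
  y = 2: RHS = 106 is not a perfect cube.
  y = -2: RHS = -118 is not a perfect cube.
  y = 3: RHS = 372 is not a perfect cube.
  y = -3: RHS = -384 is not a perfect cube.
Continuing the search up to |y| = 50 finds no further solutions beyond those listed.
Collected solutions: (2, 1).

Solutions (with |y| ≤ 50): (2, 1).


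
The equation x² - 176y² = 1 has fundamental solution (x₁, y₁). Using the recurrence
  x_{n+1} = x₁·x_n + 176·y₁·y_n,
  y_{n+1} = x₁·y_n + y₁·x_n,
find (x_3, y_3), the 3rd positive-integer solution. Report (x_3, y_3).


Step 1: Find the fundamental solution (x₁, y₁) of x² - 176y² = 1.
  Expand √176 as a continued fraction. a₀ = ⌊√176⌋ = 13; iterate m_{k+1} = d_k·a_k − m_k, d_{k+1} = (176 − m_{k+1}²)/d_k, a_{k+1} = ⌊(a₀ + m_{k+1})/d_{k+1}⌋ (starting m₀ = 0, d₀ = 1), with convergents p_k = a_k·p_{k-1} + p_{k-2}, q_k = a_k·q_{k-1} + q_{k-2} (p₋₁ = 1, q₋₁ = 0):
  k = 0: a₀ = 13; p₀/q₀ = 13/1; p₀² − 176·q₀² = 169 − 176 = -7.
  k = 1: m = 13, d = 7, a = ⌊(13 + 13)/7⌋ = 3; p/q = (3·13 + 1)/(3·1 + 0) = 40/3; p² − 176·q² = 1600 − 1584 = 16.
  k = 2: m = 8, d = 16, a = ⌊(13 + 8)/16⌋ = 1; p/q = (1·40 + 13)/(1·3 + 1) = 53/4; p² − 176·q² = 2809 − 2816 = -7.
  k = 3: m = 8, d = 7, a = ⌊(13 + 8)/7⌋ = 3; p/q = (3·53 + 40)/(3·4 + 3) = 199/15; p² − 176·q² = 39601 − 39600 = 1.
  The first convergent with p² − 176·q² = 1 gives the fundamental solution (x₁, y₁) = (199, 15).
Step 2: Apply the recurrence (x_{n+1}, y_{n+1}) = (x₁x_n + 176y₁y_n, x₁y_n + y₁x_n) repeatedly.
  From (x_1, y_1) = (199, 15): x_2 = 199·199 + 176·15·15 = 79201; y_2 = 199·15 + 15·199 = 5970.
  From (x_2, y_2) = (79201, 5970): x_3 = 199·79201 + 176·15·5970 = 31521799; y_3 = 199·5970 + 15·79201 = 2376045.
Step 3: Verify x_3² - 176·y_3² = 993623812196401 - 993623812196400 = 1 (should be 1). ✓

(x_1, y_1) = (199, 15); (x_3, y_3) = (31521799, 2376045).


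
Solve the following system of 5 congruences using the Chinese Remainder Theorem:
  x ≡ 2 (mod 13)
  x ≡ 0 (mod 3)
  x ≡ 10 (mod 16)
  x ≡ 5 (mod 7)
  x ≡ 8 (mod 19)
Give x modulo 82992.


Product of moduli M = 13 · 3 · 16 · 7 · 19 = 82992.
Merge one congruence at a time:
  Start: x ≡ 2 (mod 13).
  Combine with x ≡ 0 (mod 3); new modulus lcm = 39.
    Write x = 2 + 13·t and substitute into x ≡ 0 (mod 3): 13·t ≡ 0 − 2 = -2 (mod 3).
    Reduce coefficients mod 3: 1·t ≡ 1 (mod 3).
    So t ≡ 1 (mod 3).
    Then x = 2 + 13·1 = 15, valid modulo lcm(13, 3) = 39: x ≡ 15 (mod 39).
  Combine with x ≡ 10 (mod 16); new modulus lcm = 624.
    Write x = 15 + 39·t and substitute into x ≡ 10 (mod 16): 39·t ≡ 10 − 15 = -5 (mod 16).
    Reduce coefficients mod 16: 7·t ≡ 11 (mod 16).
    The inverse of 7 mod 16 is 7 (since 7·7 = 49 = 3·16 + 1), so t ≡ 7·11 = 77 ≡ 13 (mod 16).
    Then x = 15 + 39·13 = 522, valid modulo lcm(39, 16) = 624: x ≡ 522 (mod 624).
  Combine with x ≡ 5 (mod 7); new modulus lcm = 4368.
    Write x = 522 + 624·t and substitute into x ≡ 5 (mod 7): 624·t ≡ 5 − 522 = -517 (mod 7).
    Reduce coefficients mod 7: 1·t ≡ 1 (mod 7).
    So t ≡ 1 (mod 7).
    Then x = 522 + 624·1 = 1146, valid modulo lcm(624, 7) = 4368: x ≡ 1146 (mod 4368).
  Combine with x ≡ 8 (mod 19); new modulus lcm = 82992.
    Write x = 1146 + 4368·t and substitute into x ≡ 8 (mod 19): 4368·t ≡ 8 − 1146 = -1138 (mod 19).
    Reduce coefficients mod 19: 17·t ≡ 2 (mod 19).
    The inverse of 17 mod 19 is 9 (since 17·9 = 153 = 8·19 + 1), so t ≡ 9·2 = 18 ≡ 18 (mod 19).
    Then x = 1146 + 4368·18 = 79770, valid modulo lcm(4368, 19) = 82992: x ≡ 79770 (mod 82992).
Verify against each original: 79770 mod 13 = 2, 79770 mod 3 = 0, 79770 mod 16 = 10, 79770 mod 7 = 5, 79770 mod 19 = 8.

x ≡ 79770 (mod 82992).


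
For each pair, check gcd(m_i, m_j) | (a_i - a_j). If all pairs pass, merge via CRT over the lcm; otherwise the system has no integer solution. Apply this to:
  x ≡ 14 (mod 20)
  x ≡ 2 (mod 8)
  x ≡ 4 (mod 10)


Moduli 20, 8, 10 are not pairwise coprime, so CRT works modulo lcm(m_i) when all pairwise compatibility conditions hold.
Pairwise compatibility: gcd(m_i, m_j) must divide a_i - a_j for every pair.
Merge one congruence at a time:
  Start: x ≡ 14 (mod 20).
  Combine with x ≡ 2 (mod 8): gcd(20, 8) = 4; 2 - 14 = -12, which IS divisible by 4, so compatible.
    Write x = 14 + 20·t and substitute into x ≡ 2 (mod 8): 20·t ≡ 2 − 14 = -12 (mod 8).
    Divide the congruence (and modulus) by g = 4: 5·t ≡ -3 (mod 2).
    Reduce coefficients mod 2: 1·t ≡ 1 (mod 2).
    So t ≡ 1 (mod 2).
    Then x = 14 + 20·1 = 34, valid modulo lcm(20, 8) = 40: x ≡ 34 (mod 40).
  Combine with x ≡ 4 (mod 10): gcd(40, 10) = 10; 4 - 34 = -30, which IS divisible by 10, so compatible.
    Write x = 34 + 40·t and substitute into x ≡ 4 (mod 10): 40·t ≡ 4 − 34 = -30 (mod 10).
    Divide the congruence (and modulus) by g = 10: 4·t ≡ -3 (mod 1).
    Modulo 1 every t works; take t = 0.
    Then x = 34 + 40·0 = 34, valid modulo lcm(40, 10) = 40: x ≡ 34 (mod 40).
Verify: 34 mod 20 = 14, 34 mod 8 = 2, 34 mod 10 = 4.

x ≡ 34 (mod 40).


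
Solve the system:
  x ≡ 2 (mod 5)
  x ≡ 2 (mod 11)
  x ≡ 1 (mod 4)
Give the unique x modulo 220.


Moduli 5, 11, 4 are pairwise coprime; by CRT there is a unique solution modulo M = 5 · 11 · 4 = 220.
Solve pairwise, accumulating the modulus:
  Start with x ≡ 2 (mod 5).
  Combine with x ≡ 2 (mod 11): since gcd(5, 11) = 1, we get a unique residue mod 55.
    Write x = 2 + 5·t and substitute into x ≡ 2 (mod 11): 5·t ≡ 2 − 2 = 0 (mod 11).
    The inverse of 5 mod 11 is 9 (since 5·9 = 45 = 4·11 + 1), so t ≡ 9·0 = 0 ≡ 0 (mod 11).
    Then x = 2 + 5·0 = 2, valid modulo lcm(5, 11) = 55: x ≡ 2 (mod 55).
  Combine with x ≡ 1 (mod 4): since gcd(55, 4) = 1, we get a unique residue mod 220.
    Write x = 2 + 55·t and substitute into x ≡ 1 (mod 4): 55·t ≡ 1 − 2 = -1 (mod 4).
    Reduce coefficients mod 4: 3·t ≡ 3 (mod 4).
    The inverse of 3 mod 4 is 3 (since 3·3 = 9 = 2·4 + 1), so t ≡ 3·3 = 9 ≡ 1 (mod 4).
    Then x = 2 + 55·1 = 57, valid modulo lcm(55, 4) = 220: x ≡ 57 (mod 220).
Verify: 57 mod 5 = 2 ✓, 57 mod 11 = 2 ✓, 57 mod 4 = 1 ✓.

x ≡ 57 (mod 220).


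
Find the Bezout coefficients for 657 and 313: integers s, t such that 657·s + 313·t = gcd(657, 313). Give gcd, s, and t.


Euclidean algorithm on (657, 313) — divide until remainder is 0:
  657 = 2 · 313 + 31
  313 = 10 · 31 + 3
  31 = 10 · 3 + 1
  3 = 3 · 1 + 0
gcd(657, 313) = 1.
Track Bezout coefficients alongside the remainders: start with r₀ = 657 = a·1 + b·0 (s = 1, t = 0) and r₁ = 313 = a·0 + b·1 (s = 0, t = 1); each new remainder r_{k+1} = r_{k-1} − q_k·r_k inherits s_{k+1} = s_{k-1} − q_k·s_k, t_{k+1} = t_{k-1} − q_k·t_k, so r_k = a·s_k + b·t_k at every step:
  q = 2: r = 31, s = 1 − 2·0 = 1, t = 0 − 2·1 = -2  (check: 657·1 + 313·(-2) = 31)
  q = 10: r = 3, s = 0 − 10·1 = -10, t = 1 − 10·(-2) = 21  (check: 657·(-10) + 313·21 = 3)
  q = 10: r = 1, s = 1 − 10·(-10) = 101, t = -2 − 10·21 = -212  (check: 657·101 + 313·(-212) = 1)
The row with r = 1 (the gcd) gives the Bezout coefficients s = 101, t = -212.
Result: 657 · (101) + 313 · (-212) = 1.

gcd(657, 313) = 1; s = 101, t = -212 (check: 657·101 + 313·(-212) = 1).


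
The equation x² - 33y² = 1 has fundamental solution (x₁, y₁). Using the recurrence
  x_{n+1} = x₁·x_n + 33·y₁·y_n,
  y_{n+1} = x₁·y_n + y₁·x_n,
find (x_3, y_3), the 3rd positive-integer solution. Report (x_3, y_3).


Step 1: Find the fundamental solution (x₁, y₁) of x² - 33y² = 1.
  Expand √33 as a continued fraction. a₀ = ⌊√33⌋ = 5; iterate m_{k+1} = d_k·a_k − m_k, d_{k+1} = (33 − m_{k+1}²)/d_k, a_{k+1} = ⌊(a₀ + m_{k+1})/d_{k+1}⌋ (starting m₀ = 0, d₀ = 1), with convergents p_k = a_k·p_{k-1} + p_{k-2}, q_k = a_k·q_{k-1} + q_{k-2} (p₋₁ = 1, q₋₁ = 0):
  k = 0: a₀ = 5; p₀/q₀ = 5/1; p₀² − 33·q₀² = 25 − 33 = -8.
  k = 1: m = 5, d = 8, a = ⌊(5 + 5)/8⌋ = 1; p/q = (1·5 + 1)/(1·1 + 0) = 6/1; p² − 33·q² = 36 − 33 = 3.
  k = 2: m = 3, d = 3, a = ⌊(5 + 3)/3⌋ = 2; p/q = (2·6 + 5)/(2·1 + 1) = 17/3; p² − 33·q² = 289 − 297 = -8.
  k = 3: m = 3, d = 8, a = ⌊(5 + 3)/8⌋ = 1; p/q = (1·17 + 6)/(1·3 + 1) = 23/4; p² − 33·q² = 529 − 528 = 1.
  The first convergent with p² − 33·q² = 1 gives the fundamental solution (x₁, y₁) = (23, 4).
Step 2: Apply the recurrence (x_{n+1}, y_{n+1}) = (x₁x_n + 33y₁y_n, x₁y_n + y₁x_n) repeatedly.
  From (x_1, y_1) = (23, 4): x_2 = 23·23 + 33·4·4 = 1057; y_2 = 23·4 + 4·23 = 184.
  From (x_2, y_2) = (1057, 184): x_3 = 23·1057 + 33·4·184 = 48599; y_3 = 23·184 + 4·1057 = 8460.
Step 3: Verify x_3² - 33·y_3² = 2361862801 - 2361862800 = 1 (should be 1). ✓

(x_1, y_1) = (23, 4); (x_3, y_3) = (48599, 8460).


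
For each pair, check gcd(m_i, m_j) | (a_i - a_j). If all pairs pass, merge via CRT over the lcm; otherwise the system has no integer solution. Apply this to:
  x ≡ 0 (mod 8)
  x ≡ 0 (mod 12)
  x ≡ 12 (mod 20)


Moduli 8, 12, 20 are not pairwise coprime, so CRT works modulo lcm(m_i) when all pairwise compatibility conditions hold.
Pairwise compatibility: gcd(m_i, m_j) must divide a_i - a_j for every pair.
Merge one congruence at a time:
  Start: x ≡ 0 (mod 8).
  Combine with x ≡ 0 (mod 12): gcd(8, 12) = 4; 0 - 0 = 0, which IS divisible by 4, so compatible.
    Write x = 0 + 8·t and substitute into x ≡ 0 (mod 12): 8·t ≡ 0 − 0 = 0 (mod 12).
    Divide the congruence (and modulus) by g = 4: 2·t ≡ 0 (mod 3).
    The inverse of 2 mod 3 is 2 (since 2·2 = 4 = 1·3 + 1), so t ≡ 2·0 = 0 ≡ 0 (mod 3).
    Then x = 0 + 8·0 = 0, valid modulo lcm(8, 12) = 24: x ≡ 0 (mod 24).
  Combine with x ≡ 12 (mod 20): gcd(24, 20) = 4; 12 - 0 = 12, which IS divisible by 4, so compatible.
    Write x = 0 + 24·t and substitute into x ≡ 12 (mod 20): 24·t ≡ 12 − 0 = 12 (mod 20).
    Divide the congruence (and modulus) by g = 4: 6·t ≡ 3 (mod 5).
    Reduce coefficients mod 5: 1·t ≡ 3 (mod 5).
    So t ≡ 3 (mod 5).
    Then x = 0 + 24·3 = 72, valid modulo lcm(24, 20) = 120: x ≡ 72 (mod 120).
Verify: 72 mod 8 = 0, 72 mod 12 = 0, 72 mod 20 = 12.

x ≡ 72 (mod 120).


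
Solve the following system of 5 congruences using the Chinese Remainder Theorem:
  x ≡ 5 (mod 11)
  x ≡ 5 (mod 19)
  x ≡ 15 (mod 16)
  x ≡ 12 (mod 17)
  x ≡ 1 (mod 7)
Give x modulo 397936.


Product of moduli M = 11 · 19 · 16 · 17 · 7 = 397936.
Merge one congruence at a time:
  Start: x ≡ 5 (mod 11).
  Combine with x ≡ 5 (mod 19); new modulus lcm = 209.
    Write x = 5 + 11·t and substitute into x ≡ 5 (mod 19): 11·t ≡ 5 − 5 = 0 (mod 19).
    The inverse of 11 mod 19 is 7 (since 11·7 = 77 = 4·19 + 1), so t ≡ 7·0 = 0 ≡ 0 (mod 19).
    Then x = 5 + 11·0 = 5, valid modulo lcm(11, 19) = 209: x ≡ 5 (mod 209).
  Combine with x ≡ 15 (mod 16); new modulus lcm = 3344.
    Write x = 5 + 209·t and substitute into x ≡ 15 (mod 16): 209·t ≡ 15 − 5 = 10 (mod 16).
    Reduce coefficients mod 16: 1·t ≡ 10 (mod 16).
    So t ≡ 10 (mod 16).
    Then x = 5 + 209·10 = 2095, valid modulo lcm(209, 16) = 3344: x ≡ 2095 (mod 3344).
  Combine with x ≡ 12 (mod 17); new modulus lcm = 56848.
    Write x = 2095 + 3344·t and substitute into x ≡ 12 (mod 17): 3344·t ≡ 12 − 2095 = -2083 (mod 17).
    Reduce coefficients mod 17: 12·t ≡ 8 (mod 17).
    The inverse of 12 mod 17 is 10 (since 12·10 = 120 = 7·17 + 1), so t ≡ 10·8 = 80 ≡ 12 (mod 17).
    Then x = 2095 + 3344·12 = 42223, valid modulo lcm(3344, 17) = 56848: x ≡ 42223 (mod 56848).
  Combine with x ≡ 1 (mod 7); new modulus lcm = 397936.
    Write x = 42223 + 56848·t and substitute into x ≡ 1 (mod 7): 56848·t ≡ 1 − 42223 = -42222 (mod 7).
    Reduce coefficients mod 7: 1·t ≡ 2 (mod 7).
    So t ≡ 2 (mod 7).
    Then x = 42223 + 56848·2 = 155919, valid modulo lcm(56848, 7) = 397936: x ≡ 155919 (mod 397936).
Verify against each original: 155919 mod 11 = 5, 155919 mod 19 = 5, 155919 mod 16 = 15, 155919 mod 17 = 12, 155919 mod 7 = 1.

x ≡ 155919 (mod 397936).


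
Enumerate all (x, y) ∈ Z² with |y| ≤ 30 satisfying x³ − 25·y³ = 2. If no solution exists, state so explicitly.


The equation is x³ - 25y³ = 2. For fixed y, x³ = 25·y³ + 2, so a solution requires the RHS to be a perfect cube.
Strategy: iterate y from -30 to 30, compute RHS = 25·y³ + 2, and check whether it is a (positive or negative) perfect cube.
Check small values of y:
  y = 0: RHS = 2 is not a perfect cube.
  y = 1: RHS = 27 = (3)³ ⇒ x = 3 works.
  y = -1: RHS = -23 is not a perfect cube.
  y = 2: RHS = 202 is not a perfect cube.
  y = -2: RHS = -198 is not a perfect cube.
  y = 3: RHS = 677 is not a perfect cube.
  y = -3: RHS = -673 is not a perfect cube.
Continuing the search up to |y| = 30 finds no further solutions beyond those listed.
Collected solutions: (3, 1).

Solutions (with |y| ≤ 30): (3, 1).


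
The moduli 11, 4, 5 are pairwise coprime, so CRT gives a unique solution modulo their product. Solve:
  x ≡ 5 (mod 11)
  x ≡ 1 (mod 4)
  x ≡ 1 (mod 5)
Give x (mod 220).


Moduli 11, 4, 5 are pairwise coprime; by CRT there is a unique solution modulo M = 11 · 4 · 5 = 220.
Solve pairwise, accumulating the modulus:
  Start with x ≡ 5 (mod 11).
  Combine with x ≡ 1 (mod 4): since gcd(11, 4) = 1, we get a unique residue mod 44.
    Write x = 5 + 11·t and substitute into x ≡ 1 (mod 4): 11·t ≡ 1 − 5 = -4 (mod 4).
    Reduce coefficients mod 4: 3·t ≡ 0 (mod 4).
    The inverse of 3 mod 4 is 3 (since 3·3 = 9 = 2·4 + 1), so t ≡ 3·0 = 0 ≡ 0 (mod 4).
    Then x = 5 + 11·0 = 5, valid modulo lcm(11, 4) = 44: x ≡ 5 (mod 44).
  Combine with x ≡ 1 (mod 5): since gcd(44, 5) = 1, we get a unique residue mod 220.
    Write x = 5 + 44·t and substitute into x ≡ 1 (mod 5): 44·t ≡ 1 − 5 = -4 (mod 5).
    Reduce coefficients mod 5: 4·t ≡ 1 (mod 5).
    The inverse of 4 mod 5 is 4 (since 4·4 = 16 = 3·5 + 1), so t ≡ 4·1 = 4 ≡ 4 (mod 5).
    Then x = 5 + 44·4 = 181, valid modulo lcm(44, 5) = 220: x ≡ 181 (mod 220).
Verify: 181 mod 11 = 5 ✓, 181 mod 4 = 1 ✓, 181 mod 5 = 1 ✓.

x ≡ 181 (mod 220).


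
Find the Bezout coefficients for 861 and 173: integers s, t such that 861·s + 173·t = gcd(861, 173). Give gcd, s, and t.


Euclidean algorithm on (861, 173) — divide until remainder is 0:
  861 = 4 · 173 + 169
  173 = 1 · 169 + 4
  169 = 42 · 4 + 1
  4 = 4 · 1 + 0
gcd(861, 173) = 1.
Track Bezout coefficients alongside the remainders: start with r₀ = 861 = a·1 + b·0 (s = 1, t = 0) and r₁ = 173 = a·0 + b·1 (s = 0, t = 1); each new remainder r_{k+1} = r_{k-1} − q_k·r_k inherits s_{k+1} = s_{k-1} − q_k·s_k, t_{k+1} = t_{k-1} − q_k·t_k, so r_k = a·s_k + b·t_k at every step:
  q = 4: r = 169, s = 1 − 4·0 = 1, t = 0 − 4·1 = -4  (check: 861·1 + 173·(-4) = 169)
  q = 1: r = 4, s = 0 − 1·1 = -1, t = 1 − 1·(-4) = 5  (check: 861·(-1) + 173·5 = 4)
  q = 42: r = 1, s = 1 − 42·(-1) = 43, t = -4 − 42·5 = -214  (check: 861·43 + 173·(-214) = 1)
The row with r = 1 (the gcd) gives the Bezout coefficients s = 43, t = -214.
Result: 861 · (43) + 173 · (-214) = 1.

gcd(861, 173) = 1; s = 43, t = -214 (check: 861·43 + 173·(-214) = 1).


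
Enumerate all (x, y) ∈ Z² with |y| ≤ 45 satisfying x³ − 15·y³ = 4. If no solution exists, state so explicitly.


The equation is x³ - 15y³ = 4. For fixed y, x³ = 15·y³ + 4, so a solution requires the RHS to be a perfect cube.
Strategy: iterate y from -45 to 45, compute RHS = 15·y³ + 4, and check whether it is a (positive or negative) perfect cube.
Check small values of y:
  y = 0: RHS = 4 is not a perfect cube.
  y = 1: RHS = 19 is not a perfect cube.
  y = -1: RHS = -11 is not a perfect cube.
  y = 2: RHS = 124 is not a perfect cube.
  y = -2: RHS = -116 is not a perfect cube.
  y = 3: RHS = 409 is not a perfect cube.
  y = -3: RHS = -401 is not a perfect cube.
Continuing the search up to |y| = 45 finds no solutions either.
No (x, y) in the scanned range satisfies the equation.

No integer solutions with |y| ≤ 45.


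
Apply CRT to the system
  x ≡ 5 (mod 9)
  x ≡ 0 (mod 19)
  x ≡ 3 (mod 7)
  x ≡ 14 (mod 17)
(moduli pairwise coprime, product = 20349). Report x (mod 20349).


Product of moduli M = 9 · 19 · 7 · 17 = 20349.
Merge one congruence at a time:
  Start: x ≡ 5 (mod 9).
  Combine with x ≡ 0 (mod 19); new modulus lcm = 171.
    Write x = 5 + 9·t and substitute into x ≡ 0 (mod 19): 9·t ≡ 0 − 5 = -5 (mod 19).
    Reduce coefficients mod 19: 9·t ≡ 14 (mod 19).
    The inverse of 9 mod 19 is 17 (since 9·17 = 153 = 8·19 + 1), so t ≡ 17·14 = 238 ≡ 10 (mod 19).
    Then x = 5 + 9·10 = 95, valid modulo lcm(9, 19) = 171: x ≡ 95 (mod 171).
  Combine with x ≡ 3 (mod 7); new modulus lcm = 1197.
    Write x = 95 + 171·t and substitute into x ≡ 3 (mod 7): 171·t ≡ 3 − 95 = -92 (mod 7).
    Reduce coefficients mod 7: 3·t ≡ 6 (mod 7).
    The inverse of 3 mod 7 is 5 (since 3·5 = 15 = 2·7 + 1), so t ≡ 5·6 = 30 ≡ 2 (mod 7).
    Then x = 95 + 171·2 = 437, valid modulo lcm(171, 7) = 1197: x ≡ 437 (mod 1197).
  Combine with x ≡ 14 (mod 17); new modulus lcm = 20349.
    Write x = 437 + 1197·t and substitute into x ≡ 14 (mod 17): 1197·t ≡ 14 − 437 = -423 (mod 17).
    Reduce coefficients mod 17: 7·t ≡ 2 (mod 17).
    The inverse of 7 mod 17 is 5 (since 7·5 = 35 = 2·17 + 1), so t ≡ 5·2 = 10 ≡ 10 (mod 17).
    Then x = 437 + 1197·10 = 12407, valid modulo lcm(1197, 17) = 20349: x ≡ 12407 (mod 20349).
Verify against each original: 12407 mod 9 = 5, 12407 mod 19 = 0, 12407 mod 7 = 3, 12407 mod 17 = 14.

x ≡ 12407 (mod 20349).


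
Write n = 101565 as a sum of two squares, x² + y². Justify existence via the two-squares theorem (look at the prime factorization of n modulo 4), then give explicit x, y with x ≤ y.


Step 1: Factor n = 101565 = 3^2 · 5 · 37 · 61.
Step 2: Check the mod-4 condition on each prime factor: 3 ≡ 3 (mod 4), exponent 2 (must be even); 5 ≡ 1 (mod 4), exponent 1; 37 ≡ 1 (mod 4), exponent 1; 61 ≡ 1 (mod 4), exponent 1.
All primes ≡ 3 (mod 4) appear to even exponent (or don't appear), so by the two-squares theorem n IS expressible as a sum of two squares.
Step 3: Build a representation. Group n = k² · m with k = 3 and m = 5 · 37 · 61 = 11285 (a product of primes ≡ 1 (mod 4)); a representation of m scales to one of n via (k·x)² + (k·y)² = k²(x² + y²). Each prime p ≡ 1 (mod 4) is itself a sum of two squares; find a² by testing p − a² for a perfect square:
  5: 5 − 1² = 4 = 2² ⇒ 5 = 1² + 2².
  37: 37 − 1² = 36 = 6² ⇒ 37 = 1² + 6².
  61: 61 − 1² = 60, 61 − 2² = 57, 61 − 3² = 52, 61 − 4² = 45, 61 − 5² = 36 = 6² ⇒ 61 = 5² + 6².
  Combine using the Brahmagupta–Fibonacci identity (a² + b²)(c² + d²) = (ac − bd)² + (ad + bc)² = (ac + bd)² + (ad − bc)²:
  5 · 37 = 185: from (1² + 2²)(1² + 6²), take (1·1 − 2·6, 1·6 + 2·1) = (1 − 12, 6 + 2) = (-11, 8); dropping signs (only squares matter) gives (11, 8); check 11² + 8² = 121 + 64 = 185 ✓.
  185 · 61 = 11285: from (11² + 8²)(5² + 6²), take (11·5 − 8·6, 11·6 + 8·5) = (55 − 48, 66 + 40) = (7, 106); check 7² + 106² = 49 + 11236 = 11285 ✓.
  Scale by k = 3: (3·7, 3·106) = (21, 318).
Step 4: Order so x ≤ y and verify: 21² + 318² = 441 + 101124 = 101565 = n. ✓

n = 101565 = 21² + 318² (one valid representation with x ≤ y).


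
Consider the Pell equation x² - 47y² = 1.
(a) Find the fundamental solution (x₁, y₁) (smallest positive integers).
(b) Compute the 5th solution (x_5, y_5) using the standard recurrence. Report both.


Step 1: Find the fundamental solution (x₁, y₁) of x² - 47y² = 1.
  Expand √47 as a continued fraction. a₀ = ⌊√47⌋ = 6; iterate m_{k+1} = d_k·a_k − m_k, d_{k+1} = (47 − m_{k+1}²)/d_k, a_{k+1} = ⌊(a₀ + m_{k+1})/d_{k+1}⌋ (starting m₀ = 0, d₀ = 1), with convergents p_k = a_k·p_{k-1} + p_{k-2}, q_k = a_k·q_{k-1} + q_{k-2} (p₋₁ = 1, q₋₁ = 0):
  k = 0: a₀ = 6; p₀/q₀ = 6/1; p₀² − 47·q₀² = 36 − 47 = -11.
  k = 1: m = 6, d = 11, a = ⌊(6 + 6)/11⌋ = 1; p/q = (1·6 + 1)/(1·1 + 0) = 7/1; p² − 47·q² = 49 − 47 = 2.
  k = 2: m = 5, d = 2, a = ⌊(6 + 5)/2⌋ = 5; p/q = (5·7 + 6)/(5·1 + 1) = 41/6; p² − 47·q² = 1681 − 1692 = -11.
  k = 3: m = 5, d = 11, a = ⌊(6 + 5)/11⌋ = 1; p/q = (1·41 + 7)/(1·6 + 1) = 48/7; p² − 47·q² = 2304 − 2303 = 1.
  The first convergent with p² − 47·q² = 1 gives the fundamental solution (x₁, y₁) = (48, 7).
Step 2: Apply the recurrence (x_{n+1}, y_{n+1}) = (x₁x_n + 47y₁y_n, x₁y_n + y₁x_n) repeatedly.
  From (x_1, y_1) = (48, 7): x_2 = 48·48 + 47·7·7 = 4607; y_2 = 48·7 + 7·48 = 672.
  From (x_2, y_2) = (4607, 672): x_3 = 48·4607 + 47·7·672 = 442224; y_3 = 48·672 + 7·4607 = 64505.
  From (x_3, y_3) = (442224, 64505): x_4 = 48·442224 + 47·7·64505 = 42448897; y_4 = 48·64505 + 7·442224 = 6191808.
  From (x_4, y_4) = (42448897, 6191808): x_5 = 48·42448897 + 47·7·6191808 = 4074651888; y_5 = 48·6191808 + 7·42448897 = 594349063.
Step 3: Verify x_5² - 47·y_5² = 16602788008381964544 - 16602788008381964543 = 1 (should be 1). ✓

(x_1, y_1) = (48, 7); (x_5, y_5) = (4074651888, 594349063).


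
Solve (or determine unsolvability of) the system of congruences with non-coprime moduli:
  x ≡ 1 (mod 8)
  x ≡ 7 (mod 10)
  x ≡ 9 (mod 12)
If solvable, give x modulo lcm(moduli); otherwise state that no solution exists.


Moduli 8, 10, 12 are not pairwise coprime, so CRT works modulo lcm(m_i) when all pairwise compatibility conditions hold.
Pairwise compatibility: gcd(m_i, m_j) must divide a_i - a_j for every pair.
Merge one congruence at a time:
  Start: x ≡ 1 (mod 8).
  Combine with x ≡ 7 (mod 10): gcd(8, 10) = 2; 7 - 1 = 6, which IS divisible by 2, so compatible.
    Write x = 1 + 8·t and substitute into x ≡ 7 (mod 10): 8·t ≡ 7 − 1 = 6 (mod 10).
    Divide the congruence (and modulus) by g = 2: 4·t ≡ 3 (mod 5).
    The inverse of 4 mod 5 is 4 (since 4·4 = 16 = 3·5 + 1), so t ≡ 4·3 = 12 ≡ 2 (mod 5).
    Then x = 1 + 8·2 = 17, valid modulo lcm(8, 10) = 40: x ≡ 17 (mod 40).
  Combine with x ≡ 9 (mod 12): gcd(40, 12) = 4; 9 - 17 = -8, which IS divisible by 4, so compatible.
    Write x = 17 + 40·t and substitute into x ≡ 9 (mod 12): 40·t ≡ 9 − 17 = -8 (mod 12).
    Divide the congruence (and modulus) by g = 4: 10·t ≡ -2 (mod 3).
    Reduce coefficients mod 3: 1·t ≡ 1 (mod 3).
    So t ≡ 1 (mod 3).
    Then x = 17 + 40·1 = 57, valid modulo lcm(40, 12) = 120: x ≡ 57 (mod 120).
Verify: 57 mod 8 = 1, 57 mod 10 = 7, 57 mod 12 = 9.

x ≡ 57 (mod 120).


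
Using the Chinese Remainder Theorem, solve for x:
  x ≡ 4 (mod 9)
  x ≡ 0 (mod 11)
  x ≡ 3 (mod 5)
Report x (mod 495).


Moduli 9, 11, 5 are pairwise coprime; by CRT there is a unique solution modulo M = 9 · 11 · 5 = 495.
Solve pairwise, accumulating the modulus:
  Start with x ≡ 4 (mod 9).
  Combine with x ≡ 0 (mod 11): since gcd(9, 11) = 1, we get a unique residue mod 99.
    Write x = 4 + 9·t and substitute into x ≡ 0 (mod 11): 9·t ≡ 0 − 4 = -4 (mod 11).
    Reduce coefficients mod 11: 9·t ≡ 7 (mod 11).
    The inverse of 9 mod 11 is 5 (since 9·5 = 45 = 4·11 + 1), so t ≡ 5·7 = 35 ≡ 2 (mod 11).
    Then x = 4 + 9·2 = 22, valid modulo lcm(9, 11) = 99: x ≡ 22 (mod 99).
  Combine with x ≡ 3 (mod 5): since gcd(99, 5) = 1, we get a unique residue mod 495.
    Write x = 22 + 99·t and substitute into x ≡ 3 (mod 5): 99·t ≡ 3 − 22 = -19 (mod 5).
    Reduce coefficients mod 5: 4·t ≡ 1 (mod 5).
    The inverse of 4 mod 5 is 4 (since 4·4 = 16 = 3·5 + 1), so t ≡ 4·1 = 4 ≡ 4 (mod 5).
    Then x = 22 + 99·4 = 418, valid modulo lcm(99, 5) = 495: x ≡ 418 (mod 495).
Verify: 418 mod 9 = 4 ✓, 418 mod 11 = 0 ✓, 418 mod 5 = 3 ✓.

x ≡ 418 (mod 495).


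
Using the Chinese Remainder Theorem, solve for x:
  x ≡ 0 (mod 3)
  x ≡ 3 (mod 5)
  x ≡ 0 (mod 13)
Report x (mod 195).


Moduli 3, 5, 13 are pairwise coprime; by CRT there is a unique solution modulo M = 3 · 5 · 13 = 195.
Solve pairwise, accumulating the modulus:
  Start with x ≡ 0 (mod 3).
  Combine with x ≡ 3 (mod 5): since gcd(3, 5) = 1, we get a unique residue mod 15.
    Write x = 0 + 3·t and substitute into x ≡ 3 (mod 5): 3·t ≡ 3 − 0 = 3 (mod 5).
    The inverse of 3 mod 5 is 2 (since 3·2 = 6 = 1·5 + 1), so t ≡ 2·3 = 6 ≡ 1 (mod 5).
    Then x = 0 + 3·1 = 3, valid modulo lcm(3, 5) = 15: x ≡ 3 (mod 15).
  Combine with x ≡ 0 (mod 13): since gcd(15, 13) = 1, we get a unique residue mod 195.
    Write x = 3 + 15·t and substitute into x ≡ 0 (mod 13): 15·t ≡ 0 − 3 = -3 (mod 13).
    Reduce coefficients mod 13: 2·t ≡ 10 (mod 13).
    The inverse of 2 mod 13 is 7 (since 2·7 = 14 = 1·13 + 1), so t ≡ 7·10 = 70 ≡ 5 (mod 13).
    Then x = 3 + 15·5 = 78, valid modulo lcm(15, 13) = 195: x ≡ 78 (mod 195).
Verify: 78 mod 3 = 0 ✓, 78 mod 5 = 3 ✓, 78 mod 13 = 0 ✓.

x ≡ 78 (mod 195).


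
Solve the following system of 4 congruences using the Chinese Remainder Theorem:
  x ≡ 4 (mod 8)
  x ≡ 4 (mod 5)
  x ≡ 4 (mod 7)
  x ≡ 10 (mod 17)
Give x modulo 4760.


Product of moduli M = 8 · 5 · 7 · 17 = 4760.
Merge one congruence at a time:
  Start: x ≡ 4 (mod 8).
  Combine with x ≡ 4 (mod 5); new modulus lcm = 40.
    Write x = 4 + 8·t and substitute into x ≡ 4 (mod 5): 8·t ≡ 4 − 4 = 0 (mod 5).
    Reduce coefficients mod 5: 3·t ≡ 0 (mod 5).
    The inverse of 3 mod 5 is 2 (since 3·2 = 6 = 1·5 + 1), so t ≡ 2·0 = 0 ≡ 0 (mod 5).
    Then x = 4 + 8·0 = 4, valid modulo lcm(8, 5) = 40: x ≡ 4 (mod 40).
  Combine with x ≡ 4 (mod 7); new modulus lcm = 280.
    Write x = 4 + 40·t and substitute into x ≡ 4 (mod 7): 40·t ≡ 4 − 4 = 0 (mod 7).
    Reduce coefficients mod 7: 5·t ≡ 0 (mod 7).
    The inverse of 5 mod 7 is 3 (since 5·3 = 15 = 2·7 + 1), so t ≡ 3·0 = 0 ≡ 0 (mod 7).
    Then x = 4 + 40·0 = 4, valid modulo lcm(40, 7) = 280: x ≡ 4 (mod 280).
  Combine with x ≡ 10 (mod 17); new modulus lcm = 4760.
    Write x = 4 + 280·t and substitute into x ≡ 10 (mod 17): 280·t ≡ 10 − 4 = 6 (mod 17).
    Reduce coefficients mod 17: 8·t ≡ 6 (mod 17).
    The inverse of 8 mod 17 is 15 (since 8·15 = 120 = 7·17 + 1), so t ≡ 15·6 = 90 ≡ 5 (mod 17).
    Then x = 4 + 280·5 = 1404, valid modulo lcm(280, 17) = 4760: x ≡ 1404 (mod 4760).
Verify against each original: 1404 mod 8 = 4, 1404 mod 5 = 4, 1404 mod 7 = 4, 1404 mod 17 = 10.

x ≡ 1404 (mod 4760).


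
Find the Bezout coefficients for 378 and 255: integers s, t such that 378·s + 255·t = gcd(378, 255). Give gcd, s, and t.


Euclidean algorithm on (378, 255) — divide until remainder is 0:
  378 = 1 · 255 + 123
  255 = 2 · 123 + 9
  123 = 13 · 9 + 6
  9 = 1 · 6 + 3
  6 = 2 · 3 + 0
gcd(378, 255) = 3.
Track Bezout coefficients alongside the remainders: start with r₀ = 378 = a·1 + b·0 (s = 1, t = 0) and r₁ = 255 = a·0 + b·1 (s = 0, t = 1); each new remainder r_{k+1} = r_{k-1} − q_k·r_k inherits s_{k+1} = s_{k-1} − q_k·s_k, t_{k+1} = t_{k-1} − q_k·t_k, so r_k = a·s_k + b·t_k at every step:
  q = 1: r = 123, s = 1 − 1·0 = 1, t = 0 − 1·1 = -1  (check: 378·1 + 255·(-1) = 123)
  q = 2: r = 9, s = 0 − 2·1 = -2, t = 1 − 2·(-1) = 3  (check: 378·(-2) + 255·3 = 9)
  q = 13: r = 6, s = 1 − 13·(-2) = 27, t = -1 − 13·3 = -40  (check: 378·27 + 255·(-40) = 6)
  q = 1: r = 3, s = -2 − 1·27 = -29, t = 3 − 1·(-40) = 43  (check: 378·(-29) + 255·43 = 3)
The row with r = 3 (the gcd) gives the Bezout coefficients s = -29, t = 43.
Result: 378 · (-29) + 255 · (43) = 3.

gcd(378, 255) = 3; s = -29, t = 43 (check: 378·(-29) + 255·43 = 3).


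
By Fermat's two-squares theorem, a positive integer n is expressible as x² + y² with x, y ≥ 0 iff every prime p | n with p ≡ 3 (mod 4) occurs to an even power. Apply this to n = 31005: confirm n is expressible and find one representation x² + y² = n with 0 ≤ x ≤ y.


Step 1: Factor n = 31005 = 3^2 · 5 · 13 · 53.
Step 2: Check the mod-4 condition on each prime factor: 3 ≡ 3 (mod 4), exponent 2 (must be even); 5 ≡ 1 (mod 4), exponent 1; 13 ≡ 1 (mod 4), exponent 1; 53 ≡ 1 (mod 4), exponent 1.
All primes ≡ 3 (mod 4) appear to even exponent (or don't appear), so by the two-squares theorem n IS expressible as a sum of two squares.
Step 3: Build a representation. Group n = k² · m with k = 3 and m = 5 · 13 · 53 = 3445 (a product of primes ≡ 1 (mod 4)); a representation of m scales to one of n via (k·x)² + (k·y)² = k²(x² + y²). Each prime p ≡ 1 (mod 4) is itself a sum of two squares; find a² by testing p − a² for a perfect square:
  5: 5 − 1² = 4 = 2² ⇒ 5 = 1² + 2².
  13: 13 − 1² = 12, 13 − 2² = 9 = 3² ⇒ 13 = 2² + 3².
  53: 53 − 1² = 52, 53 − 2² = 49 = 7² ⇒ 53 = 2² + 7².
  Combine using the Brahmagupta–Fibonacci identity (a² + b²)(c² + d²) = (ac − bd)² + (ad + bc)² = (ac + bd)² + (ad − bc)²:
  5 · 13 = 65: from (1² + 2²)(2² + 3²), take (1·2 − 2·3, 1·3 + 2·2) = (2 − 6, 3 + 4) = (-4, 7); dropping signs (only squares matter) gives (4, 7); check 4² + 7² = 16 + 49 = 65 ✓.
  65 · 53 = 3445: from (4² + 7²)(2² + 7²), take (4·2 − 7·7, 4·7 + 7·2) = (8 − 49, 28 + 14) = (-41, 42); dropping signs (only squares matter) gives (41, 42); check 41² + 42² = 1681 + 1764 = 3445 ✓.
  Scale by k = 3: (3·41, 3·42) = (123, 126).
Step 4: Order so x ≤ y and verify: 123² + 126² = 15129 + 15876 = 31005 = n. ✓

n = 31005 = 123² + 126² (one valid representation with x ≤ y).


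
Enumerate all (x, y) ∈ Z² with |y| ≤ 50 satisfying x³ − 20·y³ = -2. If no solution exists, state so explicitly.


The equation is x³ - 20y³ = -2. For fixed y, x³ = 20·y³ − 2, so a solution requires the RHS to be a perfect cube.
Strategy: iterate y from -50 to 50, compute RHS = 20·y³ − 2, and check whether it is a (positive or negative) perfect cube.
Check small values of y:
  y = 0: RHS = -2 is not a perfect cube.
  y = 1: RHS = 18 is not a perfect cube.
  y = -1: RHS = -22 is not a perfect cube.
  y = 2: RHS = 158 is not a perfect cube.
  y = -2: RHS = -162 is not a perfect cube.
  y = 3: RHS = 538 is not a perfect cube.
  y = -3: RHS = -542 is not a perfect cube.
Continuing the search up to |y| = 50 finds no solutions either.
No (x, y) in the scanned range satisfies the equation.

No integer solutions with |y| ≤ 50.


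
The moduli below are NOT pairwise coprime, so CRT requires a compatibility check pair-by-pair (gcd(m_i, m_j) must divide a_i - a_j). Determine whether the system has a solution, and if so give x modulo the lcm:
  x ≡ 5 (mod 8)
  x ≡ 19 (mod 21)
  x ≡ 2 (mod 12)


Moduli 8, 21, 12 are not pairwise coprime, so CRT works modulo lcm(m_i) when all pairwise compatibility conditions hold.
Pairwise compatibility: gcd(m_i, m_j) must divide a_i - a_j for every pair.
Merge one congruence at a time:
  Start: x ≡ 5 (mod 8).
  Combine with x ≡ 19 (mod 21): gcd(8, 21) = 1; 19 - 5 = 14, which IS divisible by 1, so compatible.
    Write x = 5 + 8·t and substitute into x ≡ 19 (mod 21): 8·t ≡ 19 − 5 = 14 (mod 21).
    The inverse of 8 mod 21 is 8 (since 8·8 = 64 = 3·21 + 1), so t ≡ 8·14 = 112 ≡ 7 (mod 21).
    Then x = 5 + 8·7 = 61, valid modulo lcm(8, 21) = 168: x ≡ 61 (mod 168).
  Combine with x ≡ 2 (mod 12): gcd(168, 12) = 12, and 2 - 61 = -59 is NOT divisible by 12.
    ⇒ system is inconsistent (no integer solution).

No solution (the system is inconsistent).


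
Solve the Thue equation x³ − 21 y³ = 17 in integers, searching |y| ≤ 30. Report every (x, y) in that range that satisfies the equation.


The equation is x³ - 21y³ = 17. For fixed y, x³ = 21·y³ + 17, so a solution requires the RHS to be a perfect cube.
Strategy: iterate y from -30 to 30, compute RHS = 21·y³ + 17, and check whether it is a (positive or negative) perfect cube.
Check small values of y:
  y = 0: RHS = 17 is not a perfect cube.
  y = 1: RHS = 38 is not a perfect cube.
  y = -1: RHS = -4 is not a perfect cube.
  y = 2: RHS = 185 is not a perfect cube.
  y = -2: RHS = -151 is not a perfect cube.
  y = 3: RHS = 584 is not a perfect cube.
  y = -3: RHS = -550 is not a perfect cube.
Continuing the search up to |y| = 30 finds no solutions either.
No (x, y) in the scanned range satisfies the equation.

No integer solutions with |y| ≤ 30.


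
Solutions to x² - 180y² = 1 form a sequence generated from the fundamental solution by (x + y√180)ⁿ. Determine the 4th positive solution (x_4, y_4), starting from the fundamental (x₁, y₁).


Step 1: Find the fundamental solution (x₁, y₁) of x² - 180y² = 1.
  Expand √180 as a continued fraction. a₀ = ⌊√180⌋ = 13; iterate m_{k+1} = d_k·a_k − m_k, d_{k+1} = (180 − m_{k+1}²)/d_k, a_{k+1} = ⌊(a₀ + m_{k+1})/d_{k+1}⌋ (starting m₀ = 0, d₀ = 1), with convergents p_k = a_k·p_{k-1} + p_{k-2}, q_k = a_k·q_{k-1} + q_{k-2} (p₋₁ = 1, q₋₁ = 0):
  k = 0: a₀ = 13; p₀/q₀ = 13/1; p₀² − 180·q₀² = 169 − 180 = -11.
  k = 1: m = 13, d = 11, a = ⌊(13 + 13)/11⌋ = 2; p/q = (2·13 + 1)/(2·1 + 0) = 27/2; p² − 180·q² = 729 − 720 = 9.
  k = 2: m = 9, d = 9, a = ⌊(13 + 9)/9⌋ = 2; p/q = (2·27 + 13)/(2·2 + 1) = 67/5; p² − 180·q² = 4489 − 4500 = -11.
  k = 3: m = 9, d = 11, a = ⌊(13 + 9)/11⌋ = 2; p/q = (2·67 + 27)/(2·5 + 2) = 161/12; p² − 180·q² = 25921 − 25920 = 1.
  The first convergent with p² − 180·q² = 1 gives the fundamental solution (x₁, y₁) = (161, 12).
Step 2: Apply the recurrence (x_{n+1}, y_{n+1}) = (x₁x_n + 180y₁y_n, x₁y_n + y₁x_n) repeatedly.
  From (x_1, y_1) = (161, 12): x_2 = 161·161 + 180·12·12 = 51841; y_2 = 161·12 + 12·161 = 3864.
  From (x_2, y_2) = (51841, 3864): x_3 = 161·51841 + 180·12·3864 = 16692641; y_3 = 161·3864 + 12·51841 = 1244196.
  From (x_3, y_3) = (16692641, 1244196): x_4 = 161·16692641 + 180·12·1244196 = 5374978561; y_4 = 161·1244196 + 12·16692641 = 400627248.
Step 3: Verify x_4² - 180·y_4² = 28890394531209630721 - 28890394531209630720 = 1 (should be 1). ✓

(x_1, y_1) = (161, 12); (x_4, y_4) = (5374978561, 400627248).


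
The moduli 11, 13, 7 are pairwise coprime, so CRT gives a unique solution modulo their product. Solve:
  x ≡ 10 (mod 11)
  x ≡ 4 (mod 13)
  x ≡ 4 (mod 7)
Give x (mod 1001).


Moduli 11, 13, 7 are pairwise coprime; by CRT there is a unique solution modulo M = 11 · 13 · 7 = 1001.
Solve pairwise, accumulating the modulus:
  Start with x ≡ 10 (mod 11).
  Combine with x ≡ 4 (mod 13): since gcd(11, 13) = 1, we get a unique residue mod 143.
    Write x = 10 + 11·t and substitute into x ≡ 4 (mod 13): 11·t ≡ 4 − 10 = -6 (mod 13).
    Reduce coefficients mod 13: 11·t ≡ 7 (mod 13).
    The inverse of 11 mod 13 is 6 (since 11·6 = 66 = 5·13 + 1), so t ≡ 6·7 = 42 ≡ 3 (mod 13).
    Then x = 10 + 11·3 = 43, valid modulo lcm(11, 13) = 143: x ≡ 43 (mod 143).
  Combine with x ≡ 4 (mod 7): since gcd(143, 7) = 1, we get a unique residue mod 1001.
    Write x = 43 + 143·t and substitute into x ≡ 4 (mod 7): 143·t ≡ 4 − 43 = -39 (mod 7).
    Reduce coefficients mod 7: 3·t ≡ 3 (mod 7).
    The inverse of 3 mod 7 is 5 (since 3·5 = 15 = 2·7 + 1), so t ≡ 5·3 = 15 ≡ 1 (mod 7).
    Then x = 43 + 143·1 = 186, valid modulo lcm(143, 7) = 1001: x ≡ 186 (mod 1001).
Verify: 186 mod 11 = 10 ✓, 186 mod 13 = 4 ✓, 186 mod 7 = 4 ✓.

x ≡ 186 (mod 1001).
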